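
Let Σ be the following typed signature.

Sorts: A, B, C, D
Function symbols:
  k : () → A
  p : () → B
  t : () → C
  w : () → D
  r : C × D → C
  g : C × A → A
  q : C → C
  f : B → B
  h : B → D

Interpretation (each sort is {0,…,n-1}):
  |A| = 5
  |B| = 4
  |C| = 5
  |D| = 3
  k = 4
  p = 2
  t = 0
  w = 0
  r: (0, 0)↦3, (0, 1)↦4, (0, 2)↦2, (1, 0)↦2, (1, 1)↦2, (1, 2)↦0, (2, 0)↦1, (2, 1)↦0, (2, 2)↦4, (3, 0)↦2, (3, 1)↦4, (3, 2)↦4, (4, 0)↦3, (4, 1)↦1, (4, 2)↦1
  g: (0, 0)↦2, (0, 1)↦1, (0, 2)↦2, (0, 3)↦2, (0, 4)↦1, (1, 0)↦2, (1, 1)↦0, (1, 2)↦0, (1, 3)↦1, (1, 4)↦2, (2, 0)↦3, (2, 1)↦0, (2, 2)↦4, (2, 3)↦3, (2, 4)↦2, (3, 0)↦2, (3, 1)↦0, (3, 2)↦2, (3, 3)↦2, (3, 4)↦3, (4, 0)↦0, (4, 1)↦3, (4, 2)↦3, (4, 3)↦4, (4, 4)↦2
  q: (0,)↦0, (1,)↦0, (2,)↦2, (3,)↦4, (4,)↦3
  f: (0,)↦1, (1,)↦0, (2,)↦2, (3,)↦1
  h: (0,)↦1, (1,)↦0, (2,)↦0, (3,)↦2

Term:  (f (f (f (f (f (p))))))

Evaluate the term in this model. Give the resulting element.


value = 2

  p = 2
  (f (p)) = f(2,) = 2
  (f (f (p))) = f(2,) = 2
  (f (f (f (p)))) = f(2,) = 2
  (f (f (f (f (p))))) = f(2,) = 2
  (f (f (f (f (f (p)))))) = f(2,) = 2


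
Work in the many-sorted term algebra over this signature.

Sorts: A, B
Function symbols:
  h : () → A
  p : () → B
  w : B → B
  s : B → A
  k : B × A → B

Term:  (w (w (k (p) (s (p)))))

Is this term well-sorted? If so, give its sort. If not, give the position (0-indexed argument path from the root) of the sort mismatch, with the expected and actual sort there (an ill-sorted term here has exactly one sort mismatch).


well-sorted; sort = B

      (p) : B
        (p) : B
      (s (p)) : A
    (k (p) (s (p))) : B
  (w (k (p) (s (p)))) : B
(w (w (k (p) (s (p))))) : B


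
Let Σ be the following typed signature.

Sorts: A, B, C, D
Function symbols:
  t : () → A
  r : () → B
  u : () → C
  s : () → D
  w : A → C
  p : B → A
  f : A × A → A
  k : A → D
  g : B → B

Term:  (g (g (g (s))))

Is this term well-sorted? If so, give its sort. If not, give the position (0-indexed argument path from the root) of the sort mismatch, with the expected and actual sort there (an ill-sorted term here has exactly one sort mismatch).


ill-sorted at position [0, 0, 0]: expected B, got D

      (s) : D
    (g (s)) : ✗ arg 0 at [0, 0, 0] has sort D, expected B


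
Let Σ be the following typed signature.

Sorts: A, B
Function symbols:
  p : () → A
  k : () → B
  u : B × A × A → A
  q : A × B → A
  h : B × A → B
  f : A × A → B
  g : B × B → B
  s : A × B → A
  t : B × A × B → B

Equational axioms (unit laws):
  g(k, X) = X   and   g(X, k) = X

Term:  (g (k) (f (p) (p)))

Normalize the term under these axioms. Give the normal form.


normal form = (f (p) (p))

1. (g (k) (f (p) (p)))  →  (f (p) (p))


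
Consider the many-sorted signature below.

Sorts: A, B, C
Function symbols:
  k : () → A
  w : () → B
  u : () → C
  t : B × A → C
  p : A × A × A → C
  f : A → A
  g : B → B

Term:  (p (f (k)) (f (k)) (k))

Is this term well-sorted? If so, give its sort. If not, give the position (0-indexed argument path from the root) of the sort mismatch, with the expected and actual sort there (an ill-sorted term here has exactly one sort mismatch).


well-sorted; sort = C

    (k) : A
  (f (k)) : A
    (k) : A
  (f (k)) : A
  (k) : A
(p (f (k)) (f (k)) (k)) : C


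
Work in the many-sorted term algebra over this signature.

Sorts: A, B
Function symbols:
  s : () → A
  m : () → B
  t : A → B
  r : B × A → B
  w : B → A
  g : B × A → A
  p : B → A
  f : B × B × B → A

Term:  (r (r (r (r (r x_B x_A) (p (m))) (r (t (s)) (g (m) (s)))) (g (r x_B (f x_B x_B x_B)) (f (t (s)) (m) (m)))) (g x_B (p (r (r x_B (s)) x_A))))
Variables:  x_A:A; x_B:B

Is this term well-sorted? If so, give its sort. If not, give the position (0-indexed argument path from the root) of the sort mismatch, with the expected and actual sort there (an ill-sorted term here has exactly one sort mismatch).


          x_B : B
          x_A : A
        (r x_B x_A) : B
          (m) : B
        (p (m)) : A
      (r (r x_B x_A) (p (m))) : B
          (s) : A
        (t (s)) : B
          (m) : B
          (s) : A
        (g (m) (s)) : A
      (r (t (s)) (g (m) (s))) : B
    (r (r (r x_B x_A) (p (m))) (r (t (s)) (g (m) (s)))) : ✗ arg 1 at [0, 0, 1] has sort B, expected A
        x_B : B
          x_B : B
          x_B : B
          x_B : B
        (f x_B x_B x_B) : A
      (r x_B (f x_B x_B x_B)) : B
          (s) : A
        (t (s)) : B
        (m) : B
        (m) : B
      (f (t (s)) (m) (m)) : A
    (g (r x_B (f x_B x_B x_B)) (f (t (s)) (m) (m))) : A
    x_B : B
          x_B : B
          (s) : A
        (r x_B (s)) : B
        x_A : A
      (r (r x_B (s)) x_A) : B
    (p (r (r x_B (s)) x_A)) : A
  (g x_B (p (r (r x_B (s)) x_A))) : A

ill-sorted at position [0, 0, 1]: expected A, got B


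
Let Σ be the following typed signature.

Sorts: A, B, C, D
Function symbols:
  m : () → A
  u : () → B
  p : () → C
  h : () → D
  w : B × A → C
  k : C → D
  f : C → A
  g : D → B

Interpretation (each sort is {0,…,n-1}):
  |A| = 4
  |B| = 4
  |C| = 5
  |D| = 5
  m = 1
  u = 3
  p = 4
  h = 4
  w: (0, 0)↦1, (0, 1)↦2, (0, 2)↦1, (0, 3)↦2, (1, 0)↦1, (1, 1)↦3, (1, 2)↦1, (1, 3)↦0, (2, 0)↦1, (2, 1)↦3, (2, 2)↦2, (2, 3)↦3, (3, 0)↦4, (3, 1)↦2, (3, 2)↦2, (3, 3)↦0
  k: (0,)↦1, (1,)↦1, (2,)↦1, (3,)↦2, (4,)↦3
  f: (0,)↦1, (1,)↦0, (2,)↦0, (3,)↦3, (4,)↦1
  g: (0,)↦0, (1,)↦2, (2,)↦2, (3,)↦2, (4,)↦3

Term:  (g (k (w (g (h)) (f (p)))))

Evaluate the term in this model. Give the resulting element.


  h = 4
  (g (h)) = g(4,) = 3
  p = 4
  (f (p)) = f(4,) = 1
  (w (g (h)) (f (p))) = w(3, 1) = 2
  (k (w (g (h)) (f (p)))) = k(2,) = 1
  (g (k (w (g (h)) (f (p))))) = g(1,) = 2

value = 2


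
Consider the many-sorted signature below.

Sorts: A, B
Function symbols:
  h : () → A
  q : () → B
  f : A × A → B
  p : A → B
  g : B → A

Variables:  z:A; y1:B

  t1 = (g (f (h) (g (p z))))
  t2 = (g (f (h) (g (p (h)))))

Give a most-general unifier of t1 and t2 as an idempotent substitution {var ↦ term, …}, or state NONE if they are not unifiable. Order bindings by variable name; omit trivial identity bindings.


{z ↦ (h)}


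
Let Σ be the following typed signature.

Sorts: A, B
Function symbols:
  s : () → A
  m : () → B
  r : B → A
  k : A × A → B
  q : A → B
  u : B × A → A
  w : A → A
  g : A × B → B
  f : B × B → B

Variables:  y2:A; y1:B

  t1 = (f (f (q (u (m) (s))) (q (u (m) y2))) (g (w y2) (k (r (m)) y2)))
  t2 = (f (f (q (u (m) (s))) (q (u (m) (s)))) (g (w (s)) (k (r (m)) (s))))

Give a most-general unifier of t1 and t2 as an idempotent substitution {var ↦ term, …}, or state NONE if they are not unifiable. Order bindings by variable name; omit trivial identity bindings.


{y2 ↦ (s)}


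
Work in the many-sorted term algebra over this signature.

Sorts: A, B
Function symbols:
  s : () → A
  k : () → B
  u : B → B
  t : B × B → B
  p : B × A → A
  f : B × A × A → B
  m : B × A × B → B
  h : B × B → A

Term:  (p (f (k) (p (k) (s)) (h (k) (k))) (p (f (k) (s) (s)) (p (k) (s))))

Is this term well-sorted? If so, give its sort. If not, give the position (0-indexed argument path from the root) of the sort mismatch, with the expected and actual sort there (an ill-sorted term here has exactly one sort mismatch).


well-sorted; sort = A

    (k) : B
      (k) : B
      (s) : A
    (p (k) (s)) : A
      (k) : B
      (k) : B
    (h (k) (k)) : A
  (f (k) (p (k) (s)) (h (k) (k))) : B
      (k) : B
      (s) : A
      (s) : A
    (f (k) (s) (s)) : B
      (k) : B
      (s) : A
    (p (k) (s)) : A
  (p (f (k) (s) (s)) (p (k) (s))) : A
(p (f (k) (p (k) (s)) (h (k) (k))) (p (f (k) (s) (s)) (p (k) (s)))) : A


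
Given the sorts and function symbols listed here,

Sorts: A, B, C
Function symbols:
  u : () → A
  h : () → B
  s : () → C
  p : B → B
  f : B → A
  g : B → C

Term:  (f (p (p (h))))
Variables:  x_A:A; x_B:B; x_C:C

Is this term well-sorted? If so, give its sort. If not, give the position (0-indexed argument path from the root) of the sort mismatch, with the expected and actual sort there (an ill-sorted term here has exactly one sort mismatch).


      (h) : B
    (p (h)) : B
  (p (p (h))) : B
(f (p (p (h)))) : A

well-sorted; sort = A


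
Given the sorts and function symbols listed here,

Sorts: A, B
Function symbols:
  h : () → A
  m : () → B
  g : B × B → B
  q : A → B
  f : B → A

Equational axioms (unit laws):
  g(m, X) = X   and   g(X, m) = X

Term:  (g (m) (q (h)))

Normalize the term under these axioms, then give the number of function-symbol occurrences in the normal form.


1. (g (m) (q (h)))  →  (q (h))
normal form: (q (h))

size = 2


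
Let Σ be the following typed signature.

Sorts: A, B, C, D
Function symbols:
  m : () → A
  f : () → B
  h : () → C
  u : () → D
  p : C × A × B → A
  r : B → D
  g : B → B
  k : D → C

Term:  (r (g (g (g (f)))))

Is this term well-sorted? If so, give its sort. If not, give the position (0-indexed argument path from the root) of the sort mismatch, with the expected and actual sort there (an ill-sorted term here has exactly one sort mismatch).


well-sorted; sort = D

        (f) : B
      (g (f)) : B
    (g (g (f))) : B
  (g (g (g (f)))) : B
(r (g (g (g (f))))) : D


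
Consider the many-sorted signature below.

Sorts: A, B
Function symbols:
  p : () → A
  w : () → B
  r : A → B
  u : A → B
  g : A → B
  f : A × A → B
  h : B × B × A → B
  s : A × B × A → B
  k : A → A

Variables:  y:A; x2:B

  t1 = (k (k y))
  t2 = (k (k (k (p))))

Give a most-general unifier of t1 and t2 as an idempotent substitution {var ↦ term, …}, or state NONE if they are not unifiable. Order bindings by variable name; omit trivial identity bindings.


{y ↦ (k (p))}


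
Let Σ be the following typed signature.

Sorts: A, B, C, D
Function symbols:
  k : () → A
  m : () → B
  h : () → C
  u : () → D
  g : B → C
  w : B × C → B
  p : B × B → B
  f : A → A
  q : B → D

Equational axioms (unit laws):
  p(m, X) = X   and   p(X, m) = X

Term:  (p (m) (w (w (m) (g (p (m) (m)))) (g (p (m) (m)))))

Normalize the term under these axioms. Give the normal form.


1. (p (m) (w (w (m) (g (p (m) (m)))) (g (p (m) (m)))))  →  (w (w (m) (g (p (m) (m)))) (g (p (m) (m))))
2. (w (w (m) (g (p (m) (m)))) (g (p (m) (m))))  →  (w (w (m) (g (m))) (g (p (m) (m))))
3. (w (w (m) (g (m))) (g (p (m) (m))))  →  (w (w (m) (g (m))) (g (m)))

normal form = (w (w (m) (g (m))) (g (m)))


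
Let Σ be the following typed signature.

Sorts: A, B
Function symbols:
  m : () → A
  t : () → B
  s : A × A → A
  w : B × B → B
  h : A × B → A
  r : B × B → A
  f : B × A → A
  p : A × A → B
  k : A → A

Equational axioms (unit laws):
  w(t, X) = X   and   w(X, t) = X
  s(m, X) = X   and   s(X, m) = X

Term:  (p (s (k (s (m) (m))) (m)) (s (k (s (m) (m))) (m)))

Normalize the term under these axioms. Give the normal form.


1. (p (s (k (s (m) (m))) (m)) (s (k (s (m) (m))) (m)))  →  (p (k (s (m) (m))) (s (k (s (m) (m))) (m)))
2. (p (k (s (m) (m))) (s (k (s (m) (m))) (m)))  →  (p (k (m)) (s (k (s (m) (m))) (m)))
3. (p (k (m)) (s (k (s (m) (m))) (m)))  →  (p (k (m)) (k (s (m) (m))))
4. (p (k (m)) (k (s (m) (m))))  →  (p (k (m)) (k (m)))

normal form = (p (k (m)) (k (m)))


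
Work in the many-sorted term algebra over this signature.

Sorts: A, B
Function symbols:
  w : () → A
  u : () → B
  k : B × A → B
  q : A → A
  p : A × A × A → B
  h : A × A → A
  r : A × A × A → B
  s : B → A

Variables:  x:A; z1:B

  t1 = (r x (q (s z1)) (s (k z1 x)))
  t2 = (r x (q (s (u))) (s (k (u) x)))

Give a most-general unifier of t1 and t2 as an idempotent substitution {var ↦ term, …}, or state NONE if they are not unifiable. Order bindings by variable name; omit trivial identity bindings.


{z1 ↦ (u)}


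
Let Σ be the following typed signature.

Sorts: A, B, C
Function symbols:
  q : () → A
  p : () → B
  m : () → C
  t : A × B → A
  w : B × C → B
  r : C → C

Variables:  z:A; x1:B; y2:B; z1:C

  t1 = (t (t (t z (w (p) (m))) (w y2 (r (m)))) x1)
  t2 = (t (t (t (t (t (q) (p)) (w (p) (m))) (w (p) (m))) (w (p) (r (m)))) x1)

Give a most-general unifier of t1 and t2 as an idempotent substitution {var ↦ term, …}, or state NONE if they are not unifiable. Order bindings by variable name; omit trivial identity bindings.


{y2 ↦ (p), z ↦ (t (t (q) (p)) (w (p) (m)))}


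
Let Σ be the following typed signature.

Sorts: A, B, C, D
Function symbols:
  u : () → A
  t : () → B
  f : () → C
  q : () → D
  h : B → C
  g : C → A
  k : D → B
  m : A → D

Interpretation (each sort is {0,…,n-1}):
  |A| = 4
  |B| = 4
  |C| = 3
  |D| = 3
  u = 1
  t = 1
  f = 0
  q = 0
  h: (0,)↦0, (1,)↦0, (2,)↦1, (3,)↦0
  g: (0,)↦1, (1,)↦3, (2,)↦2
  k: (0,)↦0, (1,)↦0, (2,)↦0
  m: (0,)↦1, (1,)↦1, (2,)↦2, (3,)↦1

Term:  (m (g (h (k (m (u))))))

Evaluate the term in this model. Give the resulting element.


  u = 1
  (m (u)) = m(1,) = 1
  (k (m (u))) = k(1,) = 0
  (h (k (m (u)))) = h(0,) = 0
  (g (h (k (m (u))))) = g(0,) = 1
  (m (g (h (k (m (u)))))) = m(1,) = 1

value = 1


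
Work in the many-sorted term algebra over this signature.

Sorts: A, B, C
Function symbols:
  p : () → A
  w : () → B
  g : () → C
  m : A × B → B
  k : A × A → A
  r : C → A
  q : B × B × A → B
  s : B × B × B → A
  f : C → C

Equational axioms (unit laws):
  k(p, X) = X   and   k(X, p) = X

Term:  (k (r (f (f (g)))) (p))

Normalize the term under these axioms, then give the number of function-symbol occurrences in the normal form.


1. (k (r (f (f (g)))) (p))  →  (r (f (f (g))))
normal form: (r (f (f (g))))

size = 4


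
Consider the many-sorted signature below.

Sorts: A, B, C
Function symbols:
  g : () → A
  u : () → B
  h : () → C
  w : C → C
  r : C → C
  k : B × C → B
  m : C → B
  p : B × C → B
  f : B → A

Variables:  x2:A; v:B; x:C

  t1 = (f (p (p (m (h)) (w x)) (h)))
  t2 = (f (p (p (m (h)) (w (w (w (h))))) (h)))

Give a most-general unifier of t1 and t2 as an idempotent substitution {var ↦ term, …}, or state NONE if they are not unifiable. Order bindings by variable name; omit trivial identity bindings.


{x ↦ (w (w (h)))}


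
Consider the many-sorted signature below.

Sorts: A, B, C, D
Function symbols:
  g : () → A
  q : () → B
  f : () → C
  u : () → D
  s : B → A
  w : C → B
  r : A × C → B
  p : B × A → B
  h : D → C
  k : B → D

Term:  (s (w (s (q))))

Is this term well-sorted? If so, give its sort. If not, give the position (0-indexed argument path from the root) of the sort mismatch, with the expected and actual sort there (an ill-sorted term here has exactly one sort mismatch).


      (q) : B
    (s (q)) : A
  (w (s (q))) : ✗ arg 0 at [0, 0] has sort A, expected C

ill-sorted at position [0, 0]: expected C, got A


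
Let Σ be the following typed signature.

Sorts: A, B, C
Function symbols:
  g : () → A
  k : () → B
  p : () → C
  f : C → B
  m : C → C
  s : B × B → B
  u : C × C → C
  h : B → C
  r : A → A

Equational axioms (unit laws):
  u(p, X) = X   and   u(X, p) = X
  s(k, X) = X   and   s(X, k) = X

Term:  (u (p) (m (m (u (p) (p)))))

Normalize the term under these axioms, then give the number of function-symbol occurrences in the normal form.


1. (u (p) (m (m (u (p) (p)))))  →  (m (m (u (p) (p))))
2. (m (m (u (p) (p))))  →  (m (m (p)))
normal form: (m (m (p)))

size = 3


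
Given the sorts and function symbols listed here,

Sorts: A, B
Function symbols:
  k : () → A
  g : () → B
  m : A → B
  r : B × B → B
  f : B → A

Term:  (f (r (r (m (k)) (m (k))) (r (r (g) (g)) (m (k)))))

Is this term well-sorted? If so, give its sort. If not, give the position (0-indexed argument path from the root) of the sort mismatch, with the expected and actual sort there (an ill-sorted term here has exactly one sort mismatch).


        (k) : A
      (m (k)) : B
        (k) : A
      (m (k)) : B
    (r (m (k)) (m (k))) : B
        (g) : B
        (g) : B
      (r (g) (g)) : B
        (k) : A
      (m (k)) : B
    (r (r (g) (g)) (m (k))) : B
  (r (r (m (k)) (m (k))) (r (r (g) (g)) (m (k)))) : B
(f (r (r (m (k)) (m (k))) (r (r (g) (g)) (m (k))))) : A

well-sorted; sort = A


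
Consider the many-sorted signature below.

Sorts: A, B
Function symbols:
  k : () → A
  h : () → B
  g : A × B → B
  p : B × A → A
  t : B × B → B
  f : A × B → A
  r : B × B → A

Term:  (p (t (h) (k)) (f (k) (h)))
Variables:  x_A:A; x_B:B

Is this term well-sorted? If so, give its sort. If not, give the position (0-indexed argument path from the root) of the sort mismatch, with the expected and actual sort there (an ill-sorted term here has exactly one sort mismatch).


ill-sorted at position [0, 1]: expected B, got A

    (h) : B
    (k) : A
  (t (h) (k)) : ✗ arg 1 at [0, 1] has sort A, expected B
    (k) : A
    (h) : B
  (f (k) (h)) : A


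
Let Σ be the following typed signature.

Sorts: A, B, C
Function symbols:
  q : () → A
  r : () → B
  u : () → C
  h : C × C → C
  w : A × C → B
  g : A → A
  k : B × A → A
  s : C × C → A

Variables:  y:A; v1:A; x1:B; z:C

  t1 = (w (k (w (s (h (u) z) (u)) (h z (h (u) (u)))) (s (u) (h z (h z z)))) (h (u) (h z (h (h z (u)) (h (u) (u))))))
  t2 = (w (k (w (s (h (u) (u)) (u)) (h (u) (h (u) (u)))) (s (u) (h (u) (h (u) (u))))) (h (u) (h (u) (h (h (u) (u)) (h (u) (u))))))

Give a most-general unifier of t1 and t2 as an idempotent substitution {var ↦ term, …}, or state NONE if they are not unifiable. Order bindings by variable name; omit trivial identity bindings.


{z ↦ (u)}


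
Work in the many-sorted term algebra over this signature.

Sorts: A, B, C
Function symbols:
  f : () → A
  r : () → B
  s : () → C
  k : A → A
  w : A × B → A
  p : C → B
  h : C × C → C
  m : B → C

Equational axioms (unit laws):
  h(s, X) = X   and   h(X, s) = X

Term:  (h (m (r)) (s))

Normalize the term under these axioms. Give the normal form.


normal form = (m (r))

1. (h (m (r)) (s))  →  (m (r))


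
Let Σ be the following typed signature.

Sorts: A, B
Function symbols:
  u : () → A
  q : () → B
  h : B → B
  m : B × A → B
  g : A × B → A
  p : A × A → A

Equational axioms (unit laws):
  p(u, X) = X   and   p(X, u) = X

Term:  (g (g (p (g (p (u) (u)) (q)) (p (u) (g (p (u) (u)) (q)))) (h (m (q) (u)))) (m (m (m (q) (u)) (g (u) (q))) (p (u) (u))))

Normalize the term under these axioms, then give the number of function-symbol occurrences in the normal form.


size = 22

1. (g (g (p (g (p (u) (u)) (q)) (p (u) (g (p (u) (u)) (q)))) (h (m (q) (u)))) (m (m (m (q) (u)) (g (u) (q))) (p (u) (u))))  →  (g (g (p (g (u) (q)) (p (u) (g (p (u) (u)) (q)))) (h (m (q) (u)))) (m (m (m (q) (u)) (g (u) (q))) (p (u) (u))))
2. (g (g (p (g (u) (q)) (p (u) (g (p (u) (u)) (q)))) (h (m (q) (u)))) (m (m (m (q) (u)) (g (u) (q))) (p (u) (u))))  →  (g (g (p (g (u) (q)) (g (p (u) (u)) (q))) (h (m (q) (u)))) (m (m (m (q) (u)) (g (u) (q))) (p (u) (u))))
3. (g (g (p (g (u) (q)) (g (p (u) (u)) (q))) (h (m (q) (u)))) (m (m (m (q) (u)) (g (u) (q))) (p (u) (u))))  →  (g (g (p (g (u) (q)) (g (u) (q))) (h (m (q) (u)))) (m (m (m (q) (u)) (g (u) (q))) (p (u) (u))))
4. (g (g (p (g (u) (q)) (g (u) (q))) (h (m (q) (u)))) (m (m (m (q) (u)) (g (u) (q))) (p (u) (u))))  →  (g (g (p (g (u) (q)) (g (u) (q))) (h (m (q) (u)))) (m (m (m (q) (u)) (g (u) (q))) (u)))
normal form: (g (g (p (g (u) (q)) (g (u) (q))) (h (m (q) (u)))) (m (m (m (q) (u)) (g (u) (q))) (u)))


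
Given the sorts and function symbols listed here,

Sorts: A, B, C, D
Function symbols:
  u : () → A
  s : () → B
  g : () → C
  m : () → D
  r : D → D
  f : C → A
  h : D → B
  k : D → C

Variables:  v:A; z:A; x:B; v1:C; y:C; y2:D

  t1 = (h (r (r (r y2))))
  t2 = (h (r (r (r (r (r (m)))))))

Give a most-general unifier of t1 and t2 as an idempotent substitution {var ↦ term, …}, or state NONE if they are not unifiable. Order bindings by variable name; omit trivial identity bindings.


{y2 ↦ (r (r (m)))}


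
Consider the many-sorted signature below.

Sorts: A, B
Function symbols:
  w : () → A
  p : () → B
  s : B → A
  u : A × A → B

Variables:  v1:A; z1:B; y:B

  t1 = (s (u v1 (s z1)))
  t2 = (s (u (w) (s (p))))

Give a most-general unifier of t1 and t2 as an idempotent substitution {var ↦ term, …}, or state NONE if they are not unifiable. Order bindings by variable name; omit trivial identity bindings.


{v1 ↦ (w), z1 ↦ (p)}


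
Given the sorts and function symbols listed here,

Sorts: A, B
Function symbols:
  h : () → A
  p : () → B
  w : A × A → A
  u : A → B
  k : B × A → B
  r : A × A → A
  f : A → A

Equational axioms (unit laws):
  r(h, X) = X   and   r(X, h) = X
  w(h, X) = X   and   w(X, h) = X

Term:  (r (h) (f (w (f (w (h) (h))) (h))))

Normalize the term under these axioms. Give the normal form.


1. (r (h) (f (w (f (w (h) (h))) (h))))  →  (f (w (f (w (h) (h))) (h)))
2. (f (w (f (w (h) (h))) (h)))  →  (f (f (w (h) (h))))
3. (f (f (w (h) (h))))  →  (f (f (h)))

normal form = (f (f (h)))


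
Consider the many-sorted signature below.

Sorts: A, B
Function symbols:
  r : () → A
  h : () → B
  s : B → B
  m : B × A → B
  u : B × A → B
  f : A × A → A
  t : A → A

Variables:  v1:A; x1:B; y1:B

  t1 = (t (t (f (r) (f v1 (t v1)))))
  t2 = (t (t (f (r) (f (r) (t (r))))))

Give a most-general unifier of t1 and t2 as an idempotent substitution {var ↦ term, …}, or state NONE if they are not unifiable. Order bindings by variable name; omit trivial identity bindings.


{v1 ↦ (r)}


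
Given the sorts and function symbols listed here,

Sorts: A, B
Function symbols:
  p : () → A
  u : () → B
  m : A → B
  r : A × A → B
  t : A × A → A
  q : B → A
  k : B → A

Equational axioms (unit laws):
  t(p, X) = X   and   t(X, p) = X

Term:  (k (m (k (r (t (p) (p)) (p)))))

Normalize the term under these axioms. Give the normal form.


normal form = (k (m (k (r (p) (p)))))

1. (k (m (k (r (t (p) (p)) (p)))))  →  (k (m (k (r (p) (p)))))


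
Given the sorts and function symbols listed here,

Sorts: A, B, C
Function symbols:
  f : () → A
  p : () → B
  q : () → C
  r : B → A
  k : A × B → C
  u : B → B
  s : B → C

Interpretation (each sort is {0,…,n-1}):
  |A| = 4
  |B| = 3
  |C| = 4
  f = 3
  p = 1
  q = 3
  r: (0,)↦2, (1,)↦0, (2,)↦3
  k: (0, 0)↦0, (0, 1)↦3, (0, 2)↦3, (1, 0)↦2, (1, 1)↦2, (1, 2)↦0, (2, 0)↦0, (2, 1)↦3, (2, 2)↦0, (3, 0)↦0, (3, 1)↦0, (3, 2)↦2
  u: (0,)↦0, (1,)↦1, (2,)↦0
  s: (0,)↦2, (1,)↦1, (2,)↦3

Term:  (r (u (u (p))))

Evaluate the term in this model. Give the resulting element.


value = 0

  p = 1
  (u (p)) = u(1,) = 1
  (u (u (p))) = u(1,) = 1
  (r (u (u (p)))) = r(1,) = 0


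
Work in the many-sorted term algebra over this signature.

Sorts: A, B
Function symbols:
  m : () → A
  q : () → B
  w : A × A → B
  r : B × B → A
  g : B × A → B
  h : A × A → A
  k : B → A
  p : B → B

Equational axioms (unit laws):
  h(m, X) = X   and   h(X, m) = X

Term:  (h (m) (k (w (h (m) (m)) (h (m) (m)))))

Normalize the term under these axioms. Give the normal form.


1. (h (m) (k (w (h (m) (m)) (h (m) (m)))))  →  (k (w (h (m) (m)) (h (m) (m))))
2. (k (w (h (m) (m)) (h (m) (m))))  →  (k (w (m) (h (m) (m))))
3. (k (w (m) (h (m) (m))))  →  (k (w (m) (m)))

normal form = (k (w (m) (m)))


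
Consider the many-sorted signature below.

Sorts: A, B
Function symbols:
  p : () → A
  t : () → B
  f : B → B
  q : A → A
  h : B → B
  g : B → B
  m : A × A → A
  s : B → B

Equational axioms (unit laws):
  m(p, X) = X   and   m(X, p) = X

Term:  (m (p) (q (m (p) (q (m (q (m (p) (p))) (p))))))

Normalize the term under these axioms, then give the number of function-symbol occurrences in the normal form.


1. (m (p) (q (m (p) (q (m (q (m (p) (p))) (p))))))  →  (q (m (p) (q (m (q (m (p) (p))) (p)))))
2. (q (m (p) (q (m (q (m (p) (p))) (p)))))  →  (q (q (m (q (m (p) (p))) (p))))
3. (q (q (m (q (m (p) (p))) (p))))  →  (q (q (q (m (p) (p)))))
4. (q (q (q (m (p) (p)))))  →  (q (q (q (p))))
normal form: (q (q (q (p))))

size = 4


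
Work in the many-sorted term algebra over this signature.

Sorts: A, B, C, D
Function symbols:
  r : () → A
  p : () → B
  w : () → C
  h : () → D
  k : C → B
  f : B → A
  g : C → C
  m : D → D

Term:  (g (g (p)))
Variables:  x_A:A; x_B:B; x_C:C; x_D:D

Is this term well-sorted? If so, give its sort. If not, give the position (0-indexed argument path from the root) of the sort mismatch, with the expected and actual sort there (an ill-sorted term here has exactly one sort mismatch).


    (p) : B
  (g (p)) : ✗ arg 0 at [0, 0] has sort B, expected C

ill-sorted at position [0, 0]: expected C, got B


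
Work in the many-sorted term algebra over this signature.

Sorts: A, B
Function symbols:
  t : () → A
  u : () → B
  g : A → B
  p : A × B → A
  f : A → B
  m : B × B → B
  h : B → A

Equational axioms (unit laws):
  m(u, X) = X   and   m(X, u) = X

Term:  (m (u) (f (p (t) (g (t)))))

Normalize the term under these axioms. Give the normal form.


normal form = (f (p (t) (g (t))))

1. (m (u) (f (p (t) (g (t)))))  →  (f (p (t) (g (t))))


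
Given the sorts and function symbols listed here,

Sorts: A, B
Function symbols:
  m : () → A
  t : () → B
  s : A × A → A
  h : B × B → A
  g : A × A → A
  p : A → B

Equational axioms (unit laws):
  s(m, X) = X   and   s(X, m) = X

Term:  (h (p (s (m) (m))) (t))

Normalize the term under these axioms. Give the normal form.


1. (h (p (s (m) (m))) (t))  →  (h (p (m)) (t))

normal form = (h (p (m)) (t))


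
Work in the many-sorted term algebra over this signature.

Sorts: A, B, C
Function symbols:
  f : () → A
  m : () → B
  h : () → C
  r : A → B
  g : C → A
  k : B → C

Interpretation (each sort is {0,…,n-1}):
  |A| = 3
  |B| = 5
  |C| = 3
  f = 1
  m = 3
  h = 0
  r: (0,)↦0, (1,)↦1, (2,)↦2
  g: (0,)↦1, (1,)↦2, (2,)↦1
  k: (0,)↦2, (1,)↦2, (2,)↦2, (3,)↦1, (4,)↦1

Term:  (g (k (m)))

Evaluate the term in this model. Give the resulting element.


  m = 3
  (k (m)) = k(3,) = 1
  (g (k (m))) = g(1,) = 2

value = 2


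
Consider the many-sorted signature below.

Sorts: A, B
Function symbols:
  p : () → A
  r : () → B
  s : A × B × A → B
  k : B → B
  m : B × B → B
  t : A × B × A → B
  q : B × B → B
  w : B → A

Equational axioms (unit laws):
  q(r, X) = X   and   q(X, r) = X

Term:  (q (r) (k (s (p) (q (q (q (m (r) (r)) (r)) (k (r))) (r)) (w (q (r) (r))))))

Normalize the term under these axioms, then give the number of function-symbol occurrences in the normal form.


size = 11

1. (q (r) (k (s (p) (q (q (q (m (r) (r)) (r)) (k (r))) (r)) (w (q (r) (r))))))  →  (k (s (p) (q (q (q (m (r) (r)) (r)) (k (r))) (r)) (w (q (r) (r)))))
2. (k (s (p) (q (q (q (m (r) (r)) (r)) (k (r))) (r)) (w (q (r) (r)))))  →  (k (s (p) (q (q (m (r) (r)) (r)) (k (r))) (w (q (r) (r)))))
3. (k (s (p) (q (q (m (r) (r)) (r)) (k (r))) (w (q (r) (r)))))  →  (k (s (p) (q (m (r) (r)) (k (r))) (w (q (r) (r)))))
4. (k (s (p) (q (m (r) (r)) (k (r))) (w (q (r) (r)))))  →  (k (s (p) (q (m (r) (r)) (k (r))) (w (r))))
normal form: (k (s (p) (q (m (r) (r)) (k (r))) (w (r))))


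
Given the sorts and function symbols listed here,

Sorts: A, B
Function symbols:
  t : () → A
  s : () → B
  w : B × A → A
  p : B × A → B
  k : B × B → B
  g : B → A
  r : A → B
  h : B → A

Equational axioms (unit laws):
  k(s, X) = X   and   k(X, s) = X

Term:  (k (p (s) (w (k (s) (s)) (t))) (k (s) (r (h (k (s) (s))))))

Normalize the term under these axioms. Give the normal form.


1. (k (p (s) (w (k (s) (s)) (t))) (k (s) (r (h (k (s) (s))))))  →  (k (p (s) (w (s) (t))) (k (s) (r (h (k (s) (s))))))
2. (k (p (s) (w (s) (t))) (k (s) (r (h (k (s) (s))))))  →  (k (p (s) (w (s) (t))) (r (h (k (s) (s)))))
3. (k (p (s) (w (s) (t))) (r (h (k (s) (s)))))  →  (k (p (s) (w (s) (t))) (r (h (s))))

normal form = (k (p (s) (w (s) (t))) (r (h (s))))


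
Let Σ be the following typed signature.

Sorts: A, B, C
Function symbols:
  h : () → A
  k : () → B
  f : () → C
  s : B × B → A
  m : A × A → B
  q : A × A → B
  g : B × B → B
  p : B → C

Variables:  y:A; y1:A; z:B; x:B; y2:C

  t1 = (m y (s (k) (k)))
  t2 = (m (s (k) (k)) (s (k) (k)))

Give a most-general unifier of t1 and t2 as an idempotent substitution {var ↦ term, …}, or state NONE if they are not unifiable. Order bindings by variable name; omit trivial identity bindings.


{y ↦ (s (k) (k))}


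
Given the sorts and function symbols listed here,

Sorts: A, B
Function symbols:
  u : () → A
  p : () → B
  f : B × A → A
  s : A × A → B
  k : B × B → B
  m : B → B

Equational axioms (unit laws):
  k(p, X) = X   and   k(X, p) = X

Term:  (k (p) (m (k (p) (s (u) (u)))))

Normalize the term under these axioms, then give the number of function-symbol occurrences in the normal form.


size = 4

1. (k (p) (m (k (p) (s (u) (u)))))  →  (m (k (p) (s (u) (u))))
2. (m (k (p) (s (u) (u))))  →  (m (s (u) (u)))
normal form: (m (s (u) (u)))


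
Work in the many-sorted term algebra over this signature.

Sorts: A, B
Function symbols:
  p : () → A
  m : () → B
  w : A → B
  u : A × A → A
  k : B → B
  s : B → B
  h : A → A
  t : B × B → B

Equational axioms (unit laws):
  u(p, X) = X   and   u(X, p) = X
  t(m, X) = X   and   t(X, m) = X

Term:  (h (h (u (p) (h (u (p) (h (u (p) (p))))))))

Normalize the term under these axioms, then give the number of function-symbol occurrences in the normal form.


size = 5

1. (h (h (u (p) (h (u (p) (h (u (p) (p))))))))  →  (h (h (h (u (p) (h (u (p) (p)))))))
2. (h (h (h (u (p) (h (u (p) (p)))))))  →  (h (h (h (h (u (p) (p))))))
3. (h (h (h (h (u (p) (p))))))  →  (h (h (h (h (p)))))
normal form: (h (h (h (h (p)))))


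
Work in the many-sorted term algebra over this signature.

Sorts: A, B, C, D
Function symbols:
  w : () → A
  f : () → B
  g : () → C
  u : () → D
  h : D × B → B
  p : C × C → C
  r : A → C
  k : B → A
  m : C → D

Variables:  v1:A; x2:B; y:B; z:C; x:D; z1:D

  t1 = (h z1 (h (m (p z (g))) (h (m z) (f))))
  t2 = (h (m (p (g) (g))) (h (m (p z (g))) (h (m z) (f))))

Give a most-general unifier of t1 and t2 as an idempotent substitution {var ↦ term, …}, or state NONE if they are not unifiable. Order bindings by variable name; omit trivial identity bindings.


{z1 ↦ (m (p (g) (g)))}


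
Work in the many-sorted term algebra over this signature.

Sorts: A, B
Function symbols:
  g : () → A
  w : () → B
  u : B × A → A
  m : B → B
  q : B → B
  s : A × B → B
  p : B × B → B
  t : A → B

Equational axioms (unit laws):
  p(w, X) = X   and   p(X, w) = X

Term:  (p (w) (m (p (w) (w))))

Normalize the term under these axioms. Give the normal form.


normal form = (m (w))

1. (p (w) (m (p (w) (w))))  →  (m (p (w) (w)))
2. (m (p (w) (w)))  →  (m (w))


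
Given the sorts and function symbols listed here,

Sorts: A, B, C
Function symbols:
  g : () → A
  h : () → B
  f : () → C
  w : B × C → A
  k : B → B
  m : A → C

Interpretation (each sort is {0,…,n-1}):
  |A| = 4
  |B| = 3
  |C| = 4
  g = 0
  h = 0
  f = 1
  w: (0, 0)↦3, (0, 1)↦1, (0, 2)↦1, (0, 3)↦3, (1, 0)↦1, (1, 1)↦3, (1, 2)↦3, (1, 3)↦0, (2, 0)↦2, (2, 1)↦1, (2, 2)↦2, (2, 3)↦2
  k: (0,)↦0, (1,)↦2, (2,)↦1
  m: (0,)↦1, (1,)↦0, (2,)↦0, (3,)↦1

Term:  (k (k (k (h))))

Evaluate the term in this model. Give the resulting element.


value = 0

  h = 0
  (k (h)) = k(0,) = 0
  (k (k (h))) = k(0,) = 0
  (k (k (k (h)))) = k(0,) = 0


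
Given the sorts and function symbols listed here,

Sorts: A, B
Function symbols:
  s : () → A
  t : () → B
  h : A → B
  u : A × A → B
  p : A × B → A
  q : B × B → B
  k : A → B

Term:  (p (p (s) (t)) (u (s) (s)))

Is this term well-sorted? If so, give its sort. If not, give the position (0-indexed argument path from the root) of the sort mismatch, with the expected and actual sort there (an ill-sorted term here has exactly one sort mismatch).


    (s) : A
    (t) : B
  (p (s) (t)) : A
    (s) : A
    (s) : A
  (u (s) (s)) : B
(p (p (s) (t)) (u (s) (s))) : A

well-sorted; sort = A


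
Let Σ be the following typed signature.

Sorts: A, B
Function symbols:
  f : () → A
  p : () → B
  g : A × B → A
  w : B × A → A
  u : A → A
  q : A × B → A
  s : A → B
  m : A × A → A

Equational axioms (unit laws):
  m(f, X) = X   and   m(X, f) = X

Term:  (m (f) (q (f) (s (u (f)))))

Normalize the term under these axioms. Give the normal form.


normal form = (q (f) (s (u (f))))

1. (m (f) (q (f) (s (u (f)))))  →  (q (f) (s (u (f))))


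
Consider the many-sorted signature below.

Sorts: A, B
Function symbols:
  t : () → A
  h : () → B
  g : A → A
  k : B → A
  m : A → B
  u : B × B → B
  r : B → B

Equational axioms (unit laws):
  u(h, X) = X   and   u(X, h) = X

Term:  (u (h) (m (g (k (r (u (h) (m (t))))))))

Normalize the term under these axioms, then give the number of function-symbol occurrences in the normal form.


size = 6

1. (u (h) (m (g (k (r (u (h) (m (t))))))))  →  (m (g (k (r (u (h) (m (t)))))))
2. (m (g (k (r (u (h) (m (t)))))))  →  (m (g (k (r (m (t))))))
normal form: (m (g (k (r (m (t))))))


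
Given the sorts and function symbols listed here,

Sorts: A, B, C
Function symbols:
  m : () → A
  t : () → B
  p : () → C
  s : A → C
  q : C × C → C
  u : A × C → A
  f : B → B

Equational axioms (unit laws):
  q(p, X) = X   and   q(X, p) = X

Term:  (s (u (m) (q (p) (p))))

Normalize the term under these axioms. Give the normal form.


1. (s (u (m) (q (p) (p))))  →  (s (u (m) (p)))

normal form = (s (u (m) (p)))


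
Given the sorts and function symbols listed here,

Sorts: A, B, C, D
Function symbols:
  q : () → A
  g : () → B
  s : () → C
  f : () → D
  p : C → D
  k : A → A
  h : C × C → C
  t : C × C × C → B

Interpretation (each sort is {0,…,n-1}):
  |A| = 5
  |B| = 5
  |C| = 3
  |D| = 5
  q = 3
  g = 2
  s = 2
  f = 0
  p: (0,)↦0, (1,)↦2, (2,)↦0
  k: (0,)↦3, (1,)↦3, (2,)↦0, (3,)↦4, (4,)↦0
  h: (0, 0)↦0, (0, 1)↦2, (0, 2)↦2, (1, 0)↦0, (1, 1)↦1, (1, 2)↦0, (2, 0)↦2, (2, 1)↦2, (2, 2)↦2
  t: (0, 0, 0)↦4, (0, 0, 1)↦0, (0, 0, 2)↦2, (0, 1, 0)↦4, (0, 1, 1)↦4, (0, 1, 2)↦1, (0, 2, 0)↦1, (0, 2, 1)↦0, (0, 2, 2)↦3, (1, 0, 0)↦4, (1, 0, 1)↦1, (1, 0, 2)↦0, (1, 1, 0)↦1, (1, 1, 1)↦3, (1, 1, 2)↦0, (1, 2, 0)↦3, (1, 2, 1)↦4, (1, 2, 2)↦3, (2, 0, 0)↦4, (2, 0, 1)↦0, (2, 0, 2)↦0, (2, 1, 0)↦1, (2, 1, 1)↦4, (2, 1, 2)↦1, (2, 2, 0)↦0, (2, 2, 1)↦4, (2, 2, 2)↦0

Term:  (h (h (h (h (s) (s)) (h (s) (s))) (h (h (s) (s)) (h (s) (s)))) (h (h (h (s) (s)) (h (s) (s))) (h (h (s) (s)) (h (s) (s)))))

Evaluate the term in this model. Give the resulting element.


value = 2

  s = 2
  s = 2
  (h (s) (s)) = h(2, 2) = 2
  s = 2
  s = 2
  (h (s) (s)) = h(2, 2) = 2
  (h (h (s) (s)) (h (s) (s))) = h(2, 2) = 2
  s = 2
  s = 2
  (h (s) (s)) = h(2, 2) = 2
  s = 2
  s = 2
  (h (s) (s)) = h(2, 2) = 2
  (h (h (s) (s)) (h (s) (s))) = h(2, 2) = 2
  (h (h (h (s) (s)) (h (s) (s))) (h (h (s) (s)) (h (s) (s)))) = h(2, 2) = 2
  s = 2
  s = 2
  (h (s) (s)) = h(2, 2) = 2
  s = 2
  s = 2
  (h (s) (s)) = h(2, 2) = 2
  (h (h (s) (s)) (h (s) (s))) = h(2, 2) = 2
  s = 2
  s = 2
  (h (s) (s)) = h(2, 2) = 2
  s = 2
  s = 2
  (h (s) (s)) = h(2, 2) = 2
  (h (h (s) (s)) (h (s) (s))) = h(2, 2) = 2
  (h (h (h (s) (s)) (h (s) (s))) (h (h (s) (s)) (h (s) (s)))) = h(2, 2) = 2
  (h (h (h (h (s) (s)) (h (s) (s))) (h (h (s) (s)) (h (s) (s)))) (h (h (h (s) (s)) (h (s) (s))) (h (h (s) (s)) (h (s) (s))))) = h(2, 2) = 2


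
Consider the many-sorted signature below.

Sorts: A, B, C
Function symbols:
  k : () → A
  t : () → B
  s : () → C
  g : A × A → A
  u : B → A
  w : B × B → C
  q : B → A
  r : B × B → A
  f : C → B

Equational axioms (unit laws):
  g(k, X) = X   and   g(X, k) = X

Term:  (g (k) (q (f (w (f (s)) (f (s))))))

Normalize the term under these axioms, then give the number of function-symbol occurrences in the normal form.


size = 7

1. (g (k) (q (f (w (f (s)) (f (s))))))  →  (q (f (w (f (s)) (f (s)))))
normal form: (q (f (w (f (s)) (f (s)))))


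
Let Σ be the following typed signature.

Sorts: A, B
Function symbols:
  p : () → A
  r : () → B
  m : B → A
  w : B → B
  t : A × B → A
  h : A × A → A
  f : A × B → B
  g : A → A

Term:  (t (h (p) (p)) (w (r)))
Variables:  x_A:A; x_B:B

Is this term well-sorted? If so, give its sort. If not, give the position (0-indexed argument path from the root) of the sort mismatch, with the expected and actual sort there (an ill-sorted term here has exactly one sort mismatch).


    (p) : A
    (p) : A
  (h (p) (p)) : A
    (r) : B
  (w (r)) : B
(t (h (p) (p)) (w (r))) : A

well-sorted; sort = A


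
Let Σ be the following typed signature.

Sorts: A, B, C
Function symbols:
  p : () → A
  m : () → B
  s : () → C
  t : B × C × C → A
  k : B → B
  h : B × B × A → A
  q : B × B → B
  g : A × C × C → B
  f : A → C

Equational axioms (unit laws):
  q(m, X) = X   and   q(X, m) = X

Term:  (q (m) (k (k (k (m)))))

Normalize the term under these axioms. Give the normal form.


1. (q (m) (k (k (k (m)))))  →  (k (k (k (m))))

normal form = (k (k (k (m))))


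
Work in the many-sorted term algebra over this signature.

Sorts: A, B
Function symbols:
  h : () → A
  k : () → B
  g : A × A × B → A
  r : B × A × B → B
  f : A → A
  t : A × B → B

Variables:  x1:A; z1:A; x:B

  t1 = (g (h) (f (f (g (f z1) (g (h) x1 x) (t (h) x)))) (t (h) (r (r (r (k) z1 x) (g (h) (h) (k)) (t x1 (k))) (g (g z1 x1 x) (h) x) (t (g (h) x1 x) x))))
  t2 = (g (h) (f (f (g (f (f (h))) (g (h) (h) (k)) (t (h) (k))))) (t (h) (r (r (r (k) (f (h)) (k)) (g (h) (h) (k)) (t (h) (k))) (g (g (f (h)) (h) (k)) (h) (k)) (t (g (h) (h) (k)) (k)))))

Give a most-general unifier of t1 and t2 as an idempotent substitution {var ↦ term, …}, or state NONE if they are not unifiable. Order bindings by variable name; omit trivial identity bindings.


{x ↦ (k), x1 ↦ (h), z1 ↦ (f (h))}


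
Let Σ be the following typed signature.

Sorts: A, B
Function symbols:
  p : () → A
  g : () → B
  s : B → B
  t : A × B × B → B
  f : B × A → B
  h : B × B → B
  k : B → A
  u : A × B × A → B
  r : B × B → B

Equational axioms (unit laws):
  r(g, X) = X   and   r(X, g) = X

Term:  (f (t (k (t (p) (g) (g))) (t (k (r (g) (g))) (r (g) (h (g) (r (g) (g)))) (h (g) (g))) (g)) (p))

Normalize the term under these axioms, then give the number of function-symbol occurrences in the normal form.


size = 18

1. (f (t (k (t (p) (g) (g))) (t (k (r (g) (g))) (r (g) (h (g) (r (g) (g)))) (h (g) (g))) (g)) (p))  →  (f (t (k (t (p) (g) (g))) (t (k (g)) (r (g) (h (g) (r (g) (g)))) (h (g) (g))) (g)) (p))
2. (f (t (k (t (p) (g) (g))) (t (k (g)) (r (g) (h (g) (r (g) (g)))) (h (g) (g))) (g)) (p))  →  (f (t (k (t (p) (g) (g))) (t (k (g)) (h (g) (r (g) (g))) (h (g) (g))) (g)) (p))
3. (f (t (k (t (p) (g) (g))) (t (k (g)) (h (g) (r (g) (g))) (h (g) (g))) (g)) (p))  →  (f (t (k (t (p) (g) (g))) (t (k (g)) (h (g) (g)) (h (g) (g))) (g)) (p))
normal form: (f (t (k (t (p) (g) (g))) (t (k (g)) (h (g) (g)) (h (g) (g))) (g)) (p))


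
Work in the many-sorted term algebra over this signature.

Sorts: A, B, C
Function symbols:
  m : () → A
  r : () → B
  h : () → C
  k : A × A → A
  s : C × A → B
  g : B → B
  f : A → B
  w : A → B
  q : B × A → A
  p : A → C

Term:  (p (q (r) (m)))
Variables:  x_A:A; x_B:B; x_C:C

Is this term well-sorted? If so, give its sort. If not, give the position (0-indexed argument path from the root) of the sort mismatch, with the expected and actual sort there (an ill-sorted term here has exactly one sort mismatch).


well-sorted; sort = C

    (r) : B
    (m) : A
  (q (r) (m)) : A
(p (q (r) (m))) : C
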